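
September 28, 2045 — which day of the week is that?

Thursday

January 1, 2045 is a Sunday.
Jan 1, 2045 → Feb 1, 2045: 31 days (January has 31).
Feb 1, 2045 → Mar 1, 2045: 28 days (February has 28).
Mar 1, 2045 → Apr 1, 2045: 31 days (March has 31).
Apr 1, 2045 → May 1, 2045: 30 days (April has 30).
May 1, 2045 → Jun 1, 2045: 31 days (May has 31).
Jun 1, 2045 → Jul 1, 2045: 30 days (June has 30).
Jul 1, 2045 → Aug 1, 2045: 31 days (July has 31).
Aug 1, 2045 → Sep 1, 2045: 31 days (August has 31).
Sep 1, 2045 → Sep 28, 2045: 27 days.
Total: 270 days.
270 mod 7 = 4, so Sunday + 4 = Thursday.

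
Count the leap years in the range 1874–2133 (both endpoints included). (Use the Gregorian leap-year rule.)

63

Multiples of 4 in [1874,2133]: 65.
Of those, multiples of 100: 3 (not leap unless ÷400).
Multiples of 400: 1.
Leap years = 65 − 3 + 1 = 63.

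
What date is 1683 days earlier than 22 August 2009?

−365 (one year) → Aug 22, 2008 (1318 left).
−366 (one year; includes Feb 29, 2008) → Aug 22, 2007 (952 left).
−365 (one year) → Aug 22, 2006 (587 left).
−365 (one year) → Aug 22, 2005 (222 left).
−22 → Jul 31, 2005 (end of Jul, 31 days; 200 left).
−31 → Jun 30, 2005 (end of Jun, 30 days; 169 left).
−30 → May 31, 2005 (end of May, 31 days; 139 left).
−31 → Apr 30, 2005 (end of Apr, 30 days; 108 left).
−30 → Mar 31, 2005 (end of Mar, 31 days; 78 left).
−31 → Feb 28, 2005 (end of Feb, 28 days; 47 left).
−28 → Jan 31, 2005 (end of Jan, 31 days; 19 left).
−19 → Jan 12, 2005.

January 12, 2005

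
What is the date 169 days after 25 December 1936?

June 12, 1937

Dec has 31 days: +7 → Jan 1, 1937 (162 left).
Jan has 31 days: +31 → Feb 1, 1937 (131 left).
Feb has 28 days: +28 → Mar 1, 1937 (103 left).
Mar has 31 days: +31 → Apr 1, 1937 (72 left).
Apr has 30 days: +30 → May 1, 1937 (42 left).
May has 31 days: +31 → Jun 1, 1937 (11 left).
+11 → Jun 12, 1937.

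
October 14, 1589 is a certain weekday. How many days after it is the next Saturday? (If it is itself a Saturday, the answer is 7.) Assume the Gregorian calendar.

7

Oct 14, 1589 is a Saturday.
From Saturday to the next Saturday is 7 days.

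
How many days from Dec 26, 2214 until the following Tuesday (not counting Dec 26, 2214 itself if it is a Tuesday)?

Dec 26, 2214 is a Monday.
From Monday to the next Tuesday is 1 day.

1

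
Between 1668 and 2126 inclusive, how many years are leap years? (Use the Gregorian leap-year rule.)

Multiples of 4 in [1668,2126]: 115.
Of those, multiples of 100: 5 (not leap unless ÷400).
Multiples of 400: 1.
Leap years = 115 − 5 + 1 = 111.

111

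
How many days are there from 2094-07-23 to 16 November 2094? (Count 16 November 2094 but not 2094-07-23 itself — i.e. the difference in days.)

Jul 23, 2094 → Aug 23, 2094: 31 days (July has 31).
Aug 23, 2094 → Sep 23, 2094: 31 days (August has 31).
Sep 23, 2094 → Oct 23, 2094: 30 days (September has 30).
Oct 23, 2094 → Nov 16, 2094: 24 days.
Total: 116 days.

116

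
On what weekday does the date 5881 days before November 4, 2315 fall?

First find the weekday of Nov 4, 2315. Doomsday rule: the anchor day for the 2300s is Wednesday. For year 15: 15÷12 = 1 r 3, and 3÷4 = 0, so 1+3+0 = 4.
Wednesday + 4 ≡ Sunday — that's 2315's doomsday.
In November the doomsday date is Nov 7.
Nov 4 is 3 days before Nov 7; 3 mod 7 = 3, so Sunday − 3 = Thursday.
5881 mod 7 = 1, so 5881 days before a Thursday is Thursday − 1 = Wednesday.

Wednesday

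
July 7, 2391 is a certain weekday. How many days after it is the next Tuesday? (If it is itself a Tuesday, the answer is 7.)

2

Jul 7, 2391 is a Sunday.
From Sunday to the next Tuesday is 2 days.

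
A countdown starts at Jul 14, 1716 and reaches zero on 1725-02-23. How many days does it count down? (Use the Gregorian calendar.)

Jul 14, 1716 → Jul 14, 1717: 365 days.
Jul 14, 1717 → Jul 14, 1718: 365 days.
Jul 14, 1718 → Jul 14, 1719: 365 days.
Jul 14, 1719 → Jul 14, 1720: 366 days (Feb 29, 1720 is in that span).
Jul 14, 1720 → Jul 14, 1721: 365 days.
Jul 14, 1721 → Jul 14, 1722: 365 days.
Jul 14, 1722 → Jul 14, 1723: 365 days.
Jul 14, 1723 → Jul 14, 1724: 366 days (Feb 29, 1724 is in that span).
Jul 14, 1724 → Aug 14, 1724: 31 days (July has 31).
Aug 14, 1724 → Sep 14, 1724: 31 days (August has 31).
Sep 14, 1724 → Oct 14, 1724: 30 days (September has 30).
Oct 14, 1724 → Nov 14, 1724: 31 days (October has 31).
Nov 14, 1724 → Dec 14, 1724: 30 days (November has 30).
Dec 14, 1724 → Jan 14, 1725: 31 days (December has 31).
Jan 14, 1725 → Feb 14, 1725: 31 days (January has 31).
Feb 14, 1725 → Feb 23, 1725: 9 days.
Total: 3146 days.

3146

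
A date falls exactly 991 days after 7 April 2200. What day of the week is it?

Friday

Apr 7, 2200 is a Monday.
991 mod 7 = 4, so 991 days after a Monday is Monday + 4 = Friday.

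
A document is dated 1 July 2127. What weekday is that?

Tuesday

Doomsday rule: the anchor day for the 2100s is Sunday. For year 27: 27÷12 = 2 r 3, and 3÷4 = 0, so 2+3+0 = 5.
Sunday + 5 ≡ Friday — that's 2127's doomsday.
In July the doomsday date is Jul 11.
Jul 1 is 10 days before Jul 11; 10 mod 7 = 3, so Friday − 3 = Tuesday.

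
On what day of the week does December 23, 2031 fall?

Tuesday

January 1, 2031 is a Wednesday.
Jan 1, 2031 → Feb 1, 2031: 31 days (January has 31).
Feb 1, 2031 → Mar 1, 2031: 28 days (February has 28).
Mar 1, 2031 → Apr 1, 2031: 31 days (March has 31).
Apr 1, 2031 → May 1, 2031: 30 days (April has 30).
May 1, 2031 → Jun 1, 2031: 31 days (May has 31).
Jun 1, 2031 → Jul 1, 2031: 30 days (June has 30).
Jul 1, 2031 → Aug 1, 2031: 31 days (July has 31).
Aug 1, 2031 → Sep 1, 2031: 31 days (August has 31).
Sep 1, 2031 → Oct 1, 2031: 30 days (September has 30).
Oct 1, 2031 → Nov 1, 2031: 31 days (October has 31).
Nov 1, 2031 → Dec 1, 2031: 30 days (November has 30).
Dec 1, 2031 → Dec 23, 2031: 22 days.
Total: 356 days.
356 mod 7 = 6, so Wednesday + 6 = Tuesday.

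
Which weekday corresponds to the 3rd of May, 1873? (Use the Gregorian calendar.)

Saturday

Doomsday rule: the anchor day for the 1800s is Friday. For year 73: 73÷12 = 6 r 1, and 1÷4 = 0, so 6+1+0 = 7.
Friday + 7 ≡ Friday — that's 1873's doomsday.
In May the doomsday date is May 9.
May 3 is 6 days before May 9; 6 mod 7 = 6, so Friday − 6 = Saturday.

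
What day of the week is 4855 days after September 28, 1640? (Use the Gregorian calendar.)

Tuesday

First find the weekday of Sep 28, 1640. Doomsday rule: the anchor day for the 1600s is Tuesday. For year 40: 40÷12 = 3 r 4, and 4÷4 = 1, so 3+4+1 = 8.
Tuesday + 8 ≡ Wednesday — that's 1640's doomsday.
In September the doomsday date is Sep 5.
Sep 28 is 23 days after Sep 5; 23 mod 7 = 2, so Wednesday + 2 = Friday.
4855 mod 7 = 4, so 4855 days after a Friday is Friday + 4 = Tuesday.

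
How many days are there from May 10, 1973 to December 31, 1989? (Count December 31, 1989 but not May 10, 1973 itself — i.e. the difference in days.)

May 10, 1973 → May 10, 1974: 365 days.
May 10, 1974 → May 10, 1975: 365 days.
May 10, 1975 → May 10, 1976: 366 days (Feb 29, 1976 is in that span).
May 10, 1976 → May 10, 1977: 365 days.
May 10, 1977 → May 10, 1978: 365 days.
May 10, 1978 → May 10, 1979: 365 days.
May 10, 1979 → May 10, 1980: 366 days (Feb 29, 1980 is in that span).
May 10, 1980 → May 10, 1981: 365 days.
May 10, 1981 → May 10, 1982: 365 days.
May 10, 1982 → May 10, 1983: 365 days.
May 10, 1983 → May 10, 1984: 366 days (Feb 29, 1984 is in that span).
May 10, 1984 → May 10, 1985: 365 days.
May 10, 1985 → May 10, 1986: 365 days.
May 10, 1986 → May 10, 1987: 365 days.
May 10, 1987 → May 10, 1988: 366 days (Feb 29, 1988 is in that span).
May 10, 1988 → May 10, 1989: 365 days.
May 10, 1989 → Jun 10, 1989: 31 days (May has 31).
Jun 10, 1989 → Jul 10, 1989: 30 days (June has 30).
Jul 10, 1989 → Aug 10, 1989: 31 days (July has 31).
Aug 10, 1989 → Sep 10, 1989: 31 days (August has 31).
Sep 10, 1989 → Oct 10, 1989: 30 days (September has 30).
Oct 10, 1989 → Nov 10, 1989: 31 days (October has 31).
Nov 10, 1989 → Dec 10, 1989: 30 days (November has 30).
Dec 10, 1989 → Dec 31, 1989: 21 days.
Total: 6079 days.

6079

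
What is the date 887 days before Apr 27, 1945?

−365 (one year) → Apr 27, 1944 (522 left).
−366 (one year; includes Feb 29, 1944) → Apr 27, 1943 (156 left).
−27 → Mar 31, 1943 (end of Mar, 31 days; 129 left).
−31 → Feb 28, 1943 (end of Feb, 28 days; 98 left).
−28 → Jan 31, 1943 (end of Jan, 31 days; 70 left).
−31 → Dec 31, 1942 (end of Dec, 31 days; 39 left).
−31 → Nov 30, 1942 (end of Nov, 30 days; 8 left).
−8 → Nov 22, 1942.

November 22, 1942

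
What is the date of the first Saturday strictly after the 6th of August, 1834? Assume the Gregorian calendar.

Aug 6, 1834 is a Wednesday.
From Wednesday to the next Saturday is 3 days.
Aug 6, 1834 + 3 = Aug 9, 1834.

August 9, 1834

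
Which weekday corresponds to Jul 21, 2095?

Doomsday rule: the anchor day for the 2000s is Tuesday. For year 95: 95÷12 = 7 r 11, and 11÷4 = 2, so 7+11+2 = 20.
Tuesday + 20 ≡ Monday — that's 2095's doomsday.
In July the doomsday date is Jul 11.
Jul 21 is 10 days after Jul 11; 10 mod 7 = 3, so Monday + 3 = Thursday.

Thursday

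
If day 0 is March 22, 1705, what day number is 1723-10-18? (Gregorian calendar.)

6784

Mar 22, 1705 → Mar 22, 1706: 365 days.
Mar 22, 1706 → Mar 22, 1707: 365 days.
Mar 22, 1707 → Mar 22, 1708: 366 days (Feb 29, 1708 is in that span).
Mar 22, 1708 → Mar 22, 1709: 365 days.
Mar 22, 1709 → Mar 22, 1710: 365 days.
Mar 22, 1710 → Mar 22, 1711: 365 days.
Mar 22, 1711 → Mar 22, 1712: 366 days (Feb 29, 1712 is in that span).
Mar 22, 1712 → Mar 22, 1713: 365 days.
Mar 22, 1713 → Mar 22, 1714: 365 days.
Mar 22, 1714 → Mar 22, 1715: 365 days.
Mar 22, 1715 → Mar 22, 1716: 366 days (Feb 29, 1716 is in that span).
Mar 22, 1716 → Mar 22, 1717: 365 days.
Mar 22, 1717 → Mar 22, 1718: 365 days.
Mar 22, 1718 → Mar 22, 1719: 365 days.
Mar 22, 1719 → Mar 22, 1720: 366 days (Feb 29, 1720 is in that span).
Mar 22, 1720 → Mar 22, 1721: 365 days.
Mar 22, 1721 → Mar 22, 1722: 365 days.
Mar 22, 1722 → Mar 22, 1723: 365 days.
Mar 22, 1723 → Apr 22, 1723: 31 days (March has 31).
Apr 22, 1723 → May 22, 1723: 30 days (April has 30).
May 22, 1723 → Jun 22, 1723: 31 days (May has 31).
Jun 22, 1723 → Jul 22, 1723: 30 days (June has 30).
Jul 22, 1723 → Aug 22, 1723: 31 days (July has 31).
Aug 22, 1723 → Sep 22, 1723: 31 days (August has 31).
Sep 22, 1723 → Oct 18, 1723: 26 days.
Total: 6784 days.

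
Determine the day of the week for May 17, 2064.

Saturday

Doomsday rule: the anchor day for the 2000s is Tuesday. For year 64: 64÷12 = 5 r 4, and 4÷4 = 1, so 5+4+1 = 10.
Tuesday + 10 ≡ Friday — that's 2064's doomsday.
In May the doomsday date is May 9.
May 17 is 8 days after May 9; 8 mod 7 = 1, so Friday + 1 = Saturday.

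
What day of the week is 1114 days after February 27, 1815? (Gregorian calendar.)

Tuesday

Feb 27, 1815 is a Monday.
1114 mod 7 = 1, so 1114 days after a Monday is Monday + 1 = Tuesday.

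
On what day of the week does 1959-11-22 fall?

Doomsday rule: the anchor day for the 1900s is Wednesday. For year 59: 59÷12 = 4 r 11, and 11÷4 = 2, so 4+11+2 = 17.
Wednesday + 17 ≡ Saturday — that's 1959's doomsday.
In November the doomsday date is Nov 7.
Nov 22 is 15 days after Nov 7; 15 mod 7 = 1, so Saturday + 1 = Sunday.

Sunday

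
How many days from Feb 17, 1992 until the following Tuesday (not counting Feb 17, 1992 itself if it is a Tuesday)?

1

Feb 17, 1992 is a Monday.
From Monday to the next Tuesday is 1 day.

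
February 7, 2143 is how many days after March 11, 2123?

7273

Mar 11, 2123 → Mar 11, 2124: 366 days (Feb 29, 2124 is in that span).
Mar 11, 2124 → Mar 11, 2125: 365 days.
Mar 11, 2125 → Mar 11, 2126: 365 days.
Mar 11, 2126 → Mar 11, 2127: 365 days.
Mar 11, 2127 → Mar 11, 2128: 366 days (Feb 29, 2128 is in that span).
Mar 11, 2128 → Mar 11, 2129: 365 days.
Mar 11, 2129 → Mar 11, 2130: 365 days.
Mar 11, 2130 → Mar 11, 2131: 365 days.
Mar 11, 2131 → Mar 11, 2132: 366 days (Feb 29, 2132 is in that span).
Mar 11, 2132 → Mar 11, 2133: 365 days.
Mar 11, 2133 → Mar 11, 2134: 365 days.
Mar 11, 2134 → Mar 11, 2135: 365 days.
Mar 11, 2135 → Mar 11, 2136: 366 days (Feb 29, 2136 is in that span).
Mar 11, 2136 → Mar 11, 2137: 365 days.
Mar 11, 2137 → Mar 11, 2138: 365 days.
Mar 11, 2138 → Mar 11, 2139: 365 days.
Mar 11, 2139 → Mar 11, 2140: 366 days (Feb 29, 2140 is in that span).
Mar 11, 2140 → Mar 11, 2141: 365 days.
Mar 11, 2141 → Mar 11, 2142: 365 days.
Mar 11, 2142 → Apr 11, 2142: 31 days (March has 31).
Apr 11, 2142 → May 11, 2142: 30 days (April has 30).
May 11, 2142 → Jun 11, 2142: 31 days (May has 31).
Jun 11, 2142 → Jul 11, 2142: 30 days (June has 30).
Jul 11, 2142 → Aug 11, 2142: 31 days (July has 31).
Aug 11, 2142 → Sep 11, 2142: 31 days (August has 31).
Sep 11, 2142 → Oct 11, 2142: 30 days (September has 30).
Oct 11, 2142 → Nov 11, 2142: 31 days (October has 31).
Nov 11, 2142 → Dec 11, 2142: 30 days (November has 30).
Dec 11, 2142 → Jan 11, 2143: 31 days (December has 31).
Jan 11, 2143 → Feb 7, 2143: 27 days.
Total: 7273 days.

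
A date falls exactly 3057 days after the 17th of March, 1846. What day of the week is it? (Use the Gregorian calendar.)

First find the weekday of Mar 17, 1846. Doomsday rule: the anchor day for the 1800s is Friday. For year 46: 46÷12 = 3 r 10, and 10÷4 = 2, so 3+10+2 = 15.
Friday + 15 ≡ Saturday — that's 1846's doomsday.
In March the doomsday date is Mar 14.
Mar 17 is 3 days after Mar 14; 3 mod 7 = 3, so Saturday + 3 = Tuesday.
3057 mod 7 = 5, so 3057 days after a Tuesday is Tuesday + 5 = Sunday.

Sunday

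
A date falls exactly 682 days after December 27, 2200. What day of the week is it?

Dec 27, 2200 is a Saturday.
682 mod 7 = 3, so 682 days after a Saturday is Saturday + 3 = Tuesday.

Tuesday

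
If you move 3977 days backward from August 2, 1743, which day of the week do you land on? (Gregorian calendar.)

Thursday

First find the weekday of Aug 2, 1743. Doomsday rule: the anchor day for the 1700s is Sunday. For year 43: 43÷12 = 3 r 7, and 7÷4 = 1, so 3+7+1 = 11.
Sunday + 11 ≡ Thursday — that's 1743's doomsday.
In August the doomsday date is Aug 8.
Aug 2 is 6 days before Aug 8; 6 mod 7 = 6, so Thursday − 6 = Friday.
3977 mod 7 = 1, so 3977 days before a Friday is Friday − 1 = Thursday.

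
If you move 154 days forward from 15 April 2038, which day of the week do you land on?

Thursday

Apr 15, 2038 is a Thursday.
154 mod 7 = 0, so 154 days after a Thursday is Thursday + 0 = Thursday.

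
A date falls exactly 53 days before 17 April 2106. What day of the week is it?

Apr 17, 2106 is a Saturday.
53 mod 7 = 4, so 53 days before a Saturday is Saturday − 4 = Tuesday.

Tuesday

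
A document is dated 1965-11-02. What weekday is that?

Tuesday

January 1, 1965 is a Friday.
Jan 1, 1965 → Feb 1, 1965: 31 days (January has 31).
Feb 1, 1965 → Mar 1, 1965: 28 days (February has 28).
Mar 1, 1965 → Apr 1, 1965: 31 days (March has 31).
Apr 1, 1965 → May 1, 1965: 30 days (April has 30).
May 1, 1965 → Jun 1, 1965: 31 days (May has 31).
Jun 1, 1965 → Jul 1, 1965: 30 days (June has 30).
Jul 1, 1965 → Aug 1, 1965: 31 days (July has 31).
Aug 1, 1965 → Sep 1, 1965: 31 days (August has 31).
Sep 1, 1965 → Oct 1, 1965: 30 days (September has 30).
Oct 1, 1965 → Nov 1, 1965: 31 days (October has 31).
Nov 1, 1965 → Nov 2, 1965: 1 days.
Total: 305 days.
305 mod 7 = 4, so Friday + 4 = Tuesday.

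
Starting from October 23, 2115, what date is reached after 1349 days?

July 3, 2119

+366 (one year; includes Feb 29, 2116) → Oct 23, 2116 (983 left).
+365 (one year) → Oct 23, 2117 (618 left).
+365 (one year) → Oct 23, 2118 (253 left).
Oct has 31 days: +9 → Nov 1, 2118 (244 left).
Nov has 30 days: +30 → Dec 1, 2118 (214 left).
Dec has 31 days: +31 → Jan 1, 2119 (183 left).
Jan has 31 days: +31 → Feb 1, 2119 (152 left).
Feb has 28 days: +28 → Mar 1, 2119 (124 left).
Mar has 31 days: +31 → Apr 1, 2119 (93 left).
Apr has 30 days: +30 → May 1, 2119 (63 left).
May has 31 days: +31 → Jun 1, 2119 (32 left).
Jun has 30 days: +30 → Jul 1, 2119 (2 left).
+2 → Jul 3, 2119.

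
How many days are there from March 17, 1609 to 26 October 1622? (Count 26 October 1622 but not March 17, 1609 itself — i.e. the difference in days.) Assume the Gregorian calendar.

4971

Mar 17, 1609 → Mar 17, 1610: 365 days.
Mar 17, 1610 → Mar 17, 1611: 365 days.
Mar 17, 1611 → Mar 17, 1612: 366 days (Feb 29, 1612 is in that span).
Mar 17, 1612 → Mar 17, 1613: 365 days.
Mar 17, 1613 → Mar 17, 1614: 365 days.
Mar 17, 1614 → Mar 17, 1615: 365 days.
Mar 17, 1615 → Mar 17, 1616: 366 days (Feb 29, 1616 is in that span).
Mar 17, 1616 → Mar 17, 1617: 365 days.
Mar 17, 1617 → Mar 17, 1618: 365 days.
Mar 17, 1618 → Mar 17, 1619: 365 days.
Mar 17, 1619 → Mar 17, 1620: 366 days (Feb 29, 1620 is in that span).
Mar 17, 1620 → Mar 17, 1621: 365 days.
Mar 17, 1621 → Mar 17, 1622: 365 days.
Mar 17, 1622 → Apr 17, 1622: 31 days (March has 31).
Apr 17, 1622 → May 17, 1622: 30 days (April has 30).
May 17, 1622 → Jun 17, 1622: 31 days (May has 31).
Jun 17, 1622 → Jul 17, 1622: 30 days (June has 30).
Jul 17, 1622 → Aug 17, 1622: 31 days (July has 31).
Aug 17, 1622 → Sep 17, 1622: 31 days (August has 31).
Sep 17, 1622 → Oct 17, 1622: 30 days (September has 30).
Oct 17, 1622 → Oct 26, 1622: 9 days.
Total: 4971 days.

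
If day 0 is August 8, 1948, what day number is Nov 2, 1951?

1181

Aug 8, 1948 → Aug 8, 1949: 365 days.
Aug 8, 1949 → Aug 8, 1950: 365 days.
Aug 8, 1950 → Aug 8, 1951: 365 days.
Aug 8, 1951 → Sep 8, 1951: 31 days (August has 31).
Sep 8, 1951 → Oct 8, 1951: 30 days (September has 30).
Oct 8, 1951 → Nov 2, 1951: 25 days.
Total: 1181 days.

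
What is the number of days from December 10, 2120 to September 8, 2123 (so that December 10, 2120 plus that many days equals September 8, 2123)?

1002

Dec 10, 2120 → Dec 10, 2121: 365 days.
Dec 10, 2121 → Dec 10, 2122: 365 days.
Dec 10, 2122 → Jan 10, 2123: 31 days (December has 31).
Jan 10, 2123 → Feb 10, 2123: 31 days (January has 31).
Feb 10, 2123 → Mar 10, 2123: 28 days (February has 28).
Mar 10, 2123 → Apr 10, 2123: 31 days (March has 31).
Apr 10, 2123 → May 10, 2123: 30 days (April has 30).
May 10, 2123 → Jun 10, 2123: 31 days (May has 31).
Jun 10, 2123 → Jul 10, 2123: 30 days (June has 30).
Jul 10, 2123 → Aug 10, 2123: 31 days (July has 31).
Aug 10, 2123 → Sep 8, 2123: 29 days.
Total: 1002 days.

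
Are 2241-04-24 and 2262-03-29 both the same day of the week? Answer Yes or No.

Yes

From Apr 24, 2241 to Mar 29, 2262 is 7644 days.
7644 mod 7 = 0, so they are the same weekday.
(Apr 24, 2241 is a Saturday; Mar 29, 2262 is a Saturday.)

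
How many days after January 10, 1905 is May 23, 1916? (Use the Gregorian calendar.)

Jan 10, 1905 → Jan 10, 1906: 365 days.
Jan 10, 1906 → Jan 10, 1907: 365 days.
Jan 10, 1907 → Jan 10, 1908: 365 days.
Jan 10, 1908 → Jan 10, 1909: 366 days (Feb 29, 1908 is in that span).
Jan 10, 1909 → Jan 10, 1910: 365 days.
Jan 10, 1910 → Jan 10, 1911: 365 days.
Jan 10, 1911 → Jan 10, 1912: 365 days.
Jan 10, 1912 → Jan 10, 1913: 366 days (Feb 29, 1912 is in that span).
Jan 10, 1913 → Jan 10, 1914: 365 days.
Jan 10, 1914 → Jan 10, 1915: 365 days.
Jan 10, 1915 → Jan 10, 1916: 365 days.
Jan 10, 1916 → Feb 10, 1916: 31 days (January has 31).
Feb 10, 1916 → Mar 10, 1916: 29 days (February has 29).
Mar 10, 1916 → Apr 10, 1916: 31 days (March has 31).
Apr 10, 1916 → May 10, 1916: 30 days (April has 30).
May 10, 1916 → May 23, 1916: 13 days.
Total: 4151 days.

4151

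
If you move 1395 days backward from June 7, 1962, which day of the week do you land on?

First find the weekday of Jun 7, 1962. Doomsday rule: the anchor day for the 1900s is Wednesday. For year 62: 62÷12 = 5 r 2, and 2÷4 = 0, so 5+2+0 = 7.
Wednesday + 7 ≡ Wednesday — that's 1962's doomsday.
In June the doomsday date is Jun 6.
Jun 7 is 1 day after Jun 6; 1 mod 7 = 1, so Wednesday + 1 = Thursday.
1395 mod 7 = 2, so 1395 days before a Thursday is Thursday − 2 = Tuesday.

Tuesday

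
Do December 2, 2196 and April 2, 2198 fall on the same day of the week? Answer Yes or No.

No

From Dec 2, 2196 to Apr 2, 2198 is 486 days.
486 mod 7 = 3, so they are different weekdays.
(Dec 2, 2196 is a Friday; Apr 2, 2198 is a Monday.)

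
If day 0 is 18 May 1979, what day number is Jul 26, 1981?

800

May 18, 1979 → May 18, 1980: 366 days (Feb 29, 1980 is in that span).
May 18, 1980 → May 18, 1981: 365 days.
May 18, 1981 → Jun 18, 1981: 31 days (May has 31).
Jun 18, 1981 → Jul 18, 1981: 30 days (June has 30).
Jul 18, 1981 → Jul 26, 1981: 8 days.
Total: 800 days.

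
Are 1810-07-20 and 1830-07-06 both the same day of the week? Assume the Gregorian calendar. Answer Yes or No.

No

From Jul 20, 1810 to Jul 6, 1830 is 7291 days.
7291 mod 7 = 4, so they are different weekdays.
(Jul 20, 1810 is a Friday; Jul 6, 1830 is a Tuesday.)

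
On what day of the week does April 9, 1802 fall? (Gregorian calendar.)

Doomsday rule: the anchor day for the 1800s is Friday. For year 02: 2÷12 = 0 r 2, and 2÷4 = 0, so 0+2+0 = 2.
Friday + 2 ≡ Sunday — that's 1802's doomsday.
In April the doomsday date is Apr 4.
Apr 9 is 5 days after Apr 4; 5 mod 7 = 5, so Sunday + 5 = Friday.

Friday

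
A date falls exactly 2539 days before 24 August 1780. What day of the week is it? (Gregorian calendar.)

Saturday

First find the weekday of Aug 24, 1780. Doomsday rule: the anchor day for the 1700s is Sunday. For year 80: 80÷12 = 6 r 8, and 8÷4 = 2, so 6+8+2 = 16.
Sunday + 16 ≡ Tuesday — that's 1780's doomsday.
In August the doomsday date is Aug 8.
Aug 24 is 16 days after Aug 8; 16 mod 7 = 2, so Tuesday + 2 = Thursday.
2539 mod 7 = 5, so 2539 days before a Thursday is Thursday − 5 = Saturday.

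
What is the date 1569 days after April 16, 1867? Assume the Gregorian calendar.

+366 (one year; includes Feb 29, 1868) → Apr 16, 1868 (1203 left).
+365 (one year) → Apr 16, 1869 (838 left).
+365 (one year) → Apr 16, 1870 (473 left).
+365 (one year) → Apr 16, 1871 (108 left).
Apr has 30 days: +15 → May 1, 1871 (93 left).
May has 31 days: +31 → Jun 1, 1871 (62 left).
Jun has 30 days: +30 → Jul 1, 1871 (32 left).
Jul has 31 days: +31 → Aug 1, 1871 (1 left).
+1 → Aug 2, 1871.

August 2, 1871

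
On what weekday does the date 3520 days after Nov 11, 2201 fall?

Tuesday

Nov 11, 2201 is a Wednesday.
3520 mod 7 = 6, so 3520 days after a Wednesday is Wednesday + 6 = Tuesday.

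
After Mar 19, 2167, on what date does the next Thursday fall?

March 26, 2167

Mar 19, 2167 is a Thursday.
From Thursday to the next Thursday is 7 days.
Mar 19, 2167 + 7 = Mar 26, 2167.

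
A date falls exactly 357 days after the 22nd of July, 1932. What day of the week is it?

Friday

Jul 22, 1932 is a Friday.
357 mod 7 = 0, so 357 days after a Friday is Friday + 0 = Friday.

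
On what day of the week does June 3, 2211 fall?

Doomsday rule: the anchor day for the 2200s is Friday. For year 11: 11÷12 = 0 r 11, and 11÷4 = 2, so 0+11+2 = 13.
Friday + 13 ≡ Thursday — that's 2211's doomsday.
In June the doomsday date is Jun 6.
Jun 3 is 3 days before Jun 6; 3 mod 7 = 3, so Thursday − 3 = Monday.

Monday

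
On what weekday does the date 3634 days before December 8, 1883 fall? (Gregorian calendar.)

Dec 8, 1883 is a Saturday.
3634 mod 7 = 1, so 3634 days before a Saturday is Saturday − 1 = Friday.

Friday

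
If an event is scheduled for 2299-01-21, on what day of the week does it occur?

Doomsday rule: the anchor day for the 2200s is Friday. For year 99: 99÷12 = 8 r 3, and 3÷4 = 0, so 8+3+0 = 11.
Friday + 11 ≡ Tuesday — that's 2299's doomsday.
In January the doomsday date is Jan 3 (2299 is not a leap year).
Jan 21 is 18 days after Jan 3; 18 mod 7 = 4, so Tuesday + 4 = Saturday.

Saturday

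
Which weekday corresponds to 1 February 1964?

January 1, 1964 is a Wednesday.
Jan 1, 1964 → Feb 1, 1964: 31 days.
Total: 31 days.
31 mod 7 = 3, so Wednesday + 3 = Saturday.

Saturday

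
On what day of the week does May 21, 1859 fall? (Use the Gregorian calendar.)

January 1, 1859 is a Saturday.
Jan 1, 1859 → Feb 1, 1859: 31 days (January has 31).
Feb 1, 1859 → Mar 1, 1859: 28 days (February has 28).
Mar 1, 1859 → Apr 1, 1859: 31 days (March has 31).
Apr 1, 1859 → May 1, 1859: 30 days (April has 30).
May 1, 1859 → May 21, 1859: 20 days.
Total: 140 days.
140 mod 7 = 0, so Saturday + 0 = Saturday.

Saturday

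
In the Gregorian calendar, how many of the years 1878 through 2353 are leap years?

115

Multiples of 4 in [1878,2353]: 119.
Of those, multiples of 100: 5 (not leap unless ÷400).
Multiples of 400: 1.
Leap years = 119 − 5 + 1 = 115.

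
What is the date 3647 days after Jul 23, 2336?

+365 (one year) → Jul 23, 2337 (3282 left).
+365 (one year) → Jul 23, 2338 (2917 left).
+365 (one year) → Jul 23, 2339 (2552 left).
+366 (one year; includes Feb 29, 2340) → Jul 23, 2340 (2186 left).
+365 (one year) → Jul 23, 2341 (1821 left).
+365 (one year) → Jul 23, 2342 (1456 left).
+365 (one year) → Jul 23, 2343 (1091 left).
+366 (one year; includes Feb 29, 2344) → Jul 23, 2344 (725 left).
+365 (one year) → Jul 23, 2345 (360 left).
Jul has 31 days: +9 → Aug 1, 2345 (351 left).
Aug has 31 days: +31 → Sep 1, 2345 (320 left).
Sep has 30 days: +30 → Oct 1, 2345 (290 left).
Oct has 31 days: +31 → Nov 1, 2345 (259 left).
Nov has 30 days: +30 → Dec 1, 2345 (229 left).
Dec has 31 days: +31 → Jan 1, 2346 (198 left).
Jan has 31 days: +31 → Feb 1, 2346 (167 left).
Feb has 28 days: +28 → Mar 1, 2346 (139 left).
Mar has 31 days: +31 → Apr 1, 2346 (108 left).
Apr has 30 days: +30 → May 1, 2346 (78 left).
May has 31 days: +31 → Jun 1, 2346 (47 left).
Jun has 30 days: +30 → Jul 1, 2346 (17 left).
+17 → Jul 18, 2346.

July 18, 2346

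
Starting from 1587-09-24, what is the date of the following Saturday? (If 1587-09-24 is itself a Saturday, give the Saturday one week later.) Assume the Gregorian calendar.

Sep 24, 1587 is a Thursday.
From Thursday to the next Saturday is 2 days.
Sep 24, 1587 + 2 = Sep 26, 1587.

September 26, 1587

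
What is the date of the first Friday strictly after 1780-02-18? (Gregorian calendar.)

February 25, 1780

Feb 18, 1780 is a Friday.
From Friday to the next Friday is 7 days.
Feb 18, 1780 + 7 = Feb 25, 1780.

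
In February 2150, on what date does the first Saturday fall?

February 7, 2150

February 1, 2150 is a Sunday.
The first Saturday is therefore February 7 (6 days later).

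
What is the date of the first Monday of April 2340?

April 1, 2340 is a Monday.
The first Monday is therefore April 1 (same day).

April 1, 2340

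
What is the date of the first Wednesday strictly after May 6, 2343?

May 12, 2343

May 6, 2343 is a Thursday.
From Thursday to the next Wednesday is 6 days.
May 6, 2343 + 6 = May 12, 2343.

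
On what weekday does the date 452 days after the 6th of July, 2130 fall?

Jul 6, 2130 is a Thursday.
452 mod 7 = 4, so 452 days after a Thursday is Thursday + 4 = Monday.

Monday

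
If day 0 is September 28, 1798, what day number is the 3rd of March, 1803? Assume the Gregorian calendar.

1616

Sep 28, 1798 → Sep 28, 1799: 365 days.
Sep 28, 1799 → Sep 28, 1800: 365 days.
Sep 28, 1800 → Sep 28, 1801: 365 days.
Sep 28, 1801 → Sep 28, 1802: 365 days.
Sep 28, 1802 → Oct 28, 1802: 30 days (September has 30).
Oct 28, 1802 → Nov 28, 1802: 31 days (October has 31).
Nov 28, 1802 → Dec 28, 1802: 30 days (November has 30).
Dec 28, 1802 → Jan 28, 1803: 31 days (December has 31).
Jan 28, 1803 → Feb 28, 1803: 31 days (January has 31).
Feb 28, 1803 → Mar 3, 1803: 3 days.
Total: 1616 days.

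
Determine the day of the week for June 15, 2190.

January 1, 2190 is a Friday.
Jan 1, 2190 → Feb 1, 2190: 31 days (January has 31).
Feb 1, 2190 → Mar 1, 2190: 28 days (February has 28).
Mar 1, 2190 → Apr 1, 2190: 31 days (March has 31).
Apr 1, 2190 → May 1, 2190: 30 days (April has 30).
May 1, 2190 → Jun 1, 2190: 31 days (May has 31).
Jun 1, 2190 → Jun 15, 2190: 14 days.
Total: 165 days.
165 mod 7 = 4, so Friday + 4 = Tuesday.

Tuesday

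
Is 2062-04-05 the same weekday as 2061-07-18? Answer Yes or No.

No

From Jul 18, 2061 to Apr 5, 2062 is 261 days.
261 mod 7 = 2, so they are different weekdays.
(Jul 18, 2061 is a Monday; Apr 5, 2062 is a Wednesday.)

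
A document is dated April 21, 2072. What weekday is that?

Thursday

January 1, 2072 is a Friday.
Jan 1, 2072 → Feb 1, 2072: 31 days (January has 31).
Feb 1, 2072 → Mar 1, 2072: 29 days (February has 29).
Mar 1, 2072 → Apr 1, 2072: 31 days (March has 31).
Apr 1, 2072 → Apr 21, 2072: 20 days.
Total: 111 days.
111 mod 7 = 6, so Friday + 6 = Thursday.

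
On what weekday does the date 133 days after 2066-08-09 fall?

Monday

First find the weekday of Aug 9, 2066. Doomsday rule: the anchor day for the 2000s is Tuesday. For year 66: 66÷12 = 5 r 6, and 6÷4 = 1, so 5+6+1 = 12.
Tuesday + 12 ≡ Sunday — that's 2066's doomsday.
In August the doomsday date is Aug 8.
Aug 9 is 1 day after Aug 8; 1 mod 7 = 1, so Sunday + 1 = Monday.
133 mod 7 = 0, so 133 days after a Monday is Monday + 0 = Monday.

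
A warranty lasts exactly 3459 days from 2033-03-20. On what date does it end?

September 8, 2042

+365 (one year) → Mar 20, 2034 (3094 left).
+365 (one year) → Mar 20, 2035 (2729 left).
+366 (one year; includes Feb 29, 2036) → Mar 20, 2036 (2363 left).
+365 (one year) → Mar 20, 2037 (1998 left).
+365 (one year) → Mar 20, 2038 (1633 left).
+365 (one year) → Mar 20, 2039 (1268 left).
+366 (one year; includes Feb 29, 2040) → Mar 20, 2040 (902 left).
+365 (one year) → Mar 20, 2041 (537 left).
+365 (one year) → Mar 20, 2042 (172 left).
Mar has 31 days: +12 → Apr 1, 2042 (160 left).
Apr has 30 days: +30 → May 1, 2042 (130 left).
May has 31 days: +31 → Jun 1, 2042 (99 left).
Jun has 30 days: +30 → Jul 1, 2042 (69 left).
Jul has 31 days: +31 → Aug 1, 2042 (38 left).
Aug has 31 days: +31 → Sep 1, 2042 (7 left).
+7 → Sep 8, 2042.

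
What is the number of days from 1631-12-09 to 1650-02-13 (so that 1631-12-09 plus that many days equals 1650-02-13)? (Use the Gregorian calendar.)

6641

Dec 9, 1631 → Dec 9, 1632: 366 days (Feb 29, 1632 is in that span).
Dec 9, 1632 → Dec 9, 1633: 365 days.
Dec 9, 1633 → Dec 9, 1634: 365 days.
Dec 9, 1634 → Dec 9, 1635: 365 days.
Dec 9, 1635 → Dec 9, 1636: 366 days (Feb 29, 1636 is in that span).
Dec 9, 1636 → Dec 9, 1637: 365 days.
Dec 9, 1637 → Dec 9, 1638: 365 days.
Dec 9, 1638 → Dec 9, 1639: 365 days.
Dec 9, 1639 → Dec 9, 1640: 366 days (Feb 29, 1640 is in that span).
Dec 9, 1640 → Dec 9, 1641: 365 days.
Dec 9, 1641 → Dec 9, 1642: 365 days.
Dec 9, 1642 → Dec 9, 1643: 365 days.
Dec 9, 1643 → Dec 9, 1644: 366 days (Feb 29, 1644 is in that span).
Dec 9, 1644 → Dec 9, 1645: 365 days.
Dec 9, 1645 → Dec 9, 1646: 365 days.
Dec 9, 1646 → Dec 9, 1647: 365 days.
Dec 9, 1647 → Dec 9, 1648: 366 days (Feb 29, 1648 is in that span).
Dec 9, 1648 → Dec 9, 1649: 365 days.
Dec 9, 1649 → Jan 9, 1650: 31 days (December has 31).
Jan 9, 1650 → Feb 9, 1650: 31 days (January has 31).
Feb 9, 1650 → Feb 13, 1650: 4 days.
Total: 6641 days.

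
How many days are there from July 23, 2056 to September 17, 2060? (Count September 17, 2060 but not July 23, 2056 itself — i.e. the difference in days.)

1517

Jul 23, 2056 → Jul 23, 2057: 365 days.
Jul 23, 2057 → Jul 23, 2058: 365 days.
Jul 23, 2058 → Jul 23, 2059: 365 days.
Jul 23, 2059 → Jul 23, 2060: 366 days (Feb 29, 2060 is in that span).
Jul 23, 2060 → Aug 23, 2060: 31 days (July has 31).
Aug 23, 2060 → Sep 17, 2060: 25 days.
Total: 1517 days.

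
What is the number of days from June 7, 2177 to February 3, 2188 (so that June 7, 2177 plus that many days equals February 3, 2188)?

3893

Jun 7, 2177 → Jun 7, 2178: 365 days.
Jun 7, 2178 → Jun 7, 2179: 365 days.
Jun 7, 2179 → Jun 7, 2180: 366 days (Feb 29, 2180 is in that span).
Jun 7, 2180 → Jun 7, 2181: 365 days.
Jun 7, 2181 → Jun 7, 2182: 365 days.
Jun 7, 2182 → Jun 7, 2183: 365 days.
Jun 7, 2183 → Jun 7, 2184: 366 days (Feb 29, 2184 is in that span).
Jun 7, 2184 → Jun 7, 2185: 365 days.
Jun 7, 2185 → Jun 7, 2186: 365 days.
Jun 7, 2186 → Jun 7, 2187: 365 days.
Jun 7, 2187 → Jul 7, 2187: 30 days (June has 30).
Jul 7, 2187 → Aug 7, 2187: 31 days (July has 31).
Aug 7, 2187 → Sep 7, 2187: 31 days (August has 31).
Sep 7, 2187 → Oct 7, 2187: 30 days (September has 30).
Oct 7, 2187 → Nov 7, 2187: 31 days (October has 31).
Nov 7, 2187 → Dec 7, 2187: 30 days (November has 30).
Dec 7, 2187 → Jan 7, 2188: 31 days (December has 31).
Jan 7, 2188 → Feb 3, 2188: 27 days.
Total: 3893 days.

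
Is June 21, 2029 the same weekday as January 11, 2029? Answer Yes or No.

From Jan 11, 2029 to Jun 21, 2029 is 161 days.
161 mod 7 = 0, so they are the same weekday.
(Jan 11, 2029 is a Thursday; Jun 21, 2029 is a Thursday.)

Yes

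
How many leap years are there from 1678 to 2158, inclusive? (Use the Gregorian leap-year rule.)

116

Multiples of 4 in [1678,2158]: 120.
Of those, multiples of 100: 5 (not leap unless ÷400).
Multiples of 400: 1.
Leap years = 120 − 5 + 1 = 116.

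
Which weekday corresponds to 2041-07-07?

Doomsday rule: the anchor day for the 2000s is Tuesday. For year 41: 41÷12 = 3 r 5, and 5÷4 = 1, so 3+5+1 = 9.
Tuesday + 9 ≡ Thursday — that's 2041's doomsday.
In July the doomsday date is Jul 11.
Jul 7 is 4 days before Jul 11; 4 mod 7 = 4, so Thursday − 4 = Sunday.

Sunday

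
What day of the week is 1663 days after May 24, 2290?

First find the weekday of May 24, 2290. Doomsday rule: the anchor day for the 2200s is Friday. For year 90: 90÷12 = 7 r 6, and 6÷4 = 1, so 7+6+1 = 14.
Friday + 14 ≡ Friday — that's 2290's doomsday.
In May the doomsday date is May 9.
May 24 is 15 days after May 9; 15 mod 7 = 1, so Friday + 1 = Saturday.
1663 mod 7 = 4, so 1663 days after a Saturday is Saturday + 4 = Wednesday.

Wednesday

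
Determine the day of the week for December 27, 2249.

Thursday

Doomsday rule: the anchor day for the 2200s is Friday. For year 49: 49÷12 = 4 r 1, and 1÷4 = 0, so 4+1+0 = 5.
Friday + 5 ≡ Wednesday — that's 2249's doomsday.
In December the doomsday date is Dec 12.
Dec 27 is 15 days after Dec 12; 15 mod 7 = 1, so Wednesday + 1 = Thursday.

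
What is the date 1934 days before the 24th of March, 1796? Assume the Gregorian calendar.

−366 (one year; includes Feb 29, 1796) → Mar 24, 1795 (1568 left).
−365 (one year) → Mar 24, 1794 (1203 left).
−365 (one year) → Mar 24, 1793 (838 left).
−365 (one year) → Mar 24, 1792 (473 left).
−366 (one year; includes Feb 29, 1792) → Mar 24, 1791 (107 left).
−24 → Feb 28, 1791 (end of Feb, 28 days; 83 left).
−28 → Jan 31, 1791 (end of Jan, 31 days; 55 left).
−31 → Dec 31, 1790 (end of Dec, 31 days; 24 left).
−24 → Dec 7, 1790.

December 7, 1790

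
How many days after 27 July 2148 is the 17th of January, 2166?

Jul 27, 2148 → Jul 27, 2149: 365 days.
Jul 27, 2149 → Jul 27, 2150: 365 days.
Jul 27, 2150 → Jul 27, 2151: 365 days.
Jul 27, 2151 → Jul 27, 2152: 366 days (Feb 29, 2152 is in that span).
Jul 27, 2152 → Jul 27, 2153: 365 days.
Jul 27, 2153 → Jul 27, 2154: 365 days.
Jul 27, 2154 → Jul 27, 2155: 365 days.
Jul 27, 2155 → Jul 27, 2156: 366 days (Feb 29, 2156 is in that span).
Jul 27, 2156 → Jul 27, 2157: 365 days.
Jul 27, 2157 → Jul 27, 2158: 365 days.
Jul 27, 2158 → Jul 27, 2159: 365 days.
Jul 27, 2159 → Jul 27, 2160: 366 days (Feb 29, 2160 is in that span).
Jul 27, 2160 → Jul 27, 2161: 365 days.
Jul 27, 2161 → Jul 27, 2162: 365 days.
Jul 27, 2162 → Jul 27, 2163: 365 days.
Jul 27, 2163 → Jul 27, 2164: 366 days (Feb 29, 2164 is in that span).
Jul 27, 2164 → Jul 27, 2165: 365 days.
Jul 27, 2165 → Aug 27, 2165: 31 days (July has 31).
Aug 27, 2165 → Sep 27, 2165: 31 days (August has 31).
Sep 27, 2165 → Oct 27, 2165: 30 days (September has 30).
Oct 27, 2165 → Nov 27, 2165: 31 days (October has 31).
Nov 27, 2165 → Dec 27, 2165: 30 days (November has 30).
Dec 27, 2165 → Jan 17, 2166: 21 days.
Total: 6383 days.

6383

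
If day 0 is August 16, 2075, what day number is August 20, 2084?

Aug 16, 2075 → Aug 16, 2076: 366 days (Feb 29, 2076 is in that span).
Aug 16, 2076 → Aug 16, 2077: 365 days.
Aug 16, 2077 → Aug 16, 2078: 365 days.
Aug 16, 2078 → Aug 16, 2079: 365 days.
Aug 16, 2079 → Aug 16, 2080: 366 days (Feb 29, 2080 is in that span).
Aug 16, 2080 → Aug 16, 2081: 365 days.
Aug 16, 2081 → Aug 16, 2082: 365 days.
Aug 16, 2082 → Aug 16, 2083: 365 days.
Aug 16, 2083 → Sep 16, 2083: 31 days (August has 31).
Sep 16, 2083 → Oct 16, 2083: 30 days (September has 30).
Oct 16, 2083 → Nov 16, 2083: 31 days (October has 31).
Nov 16, 2083 → Dec 16, 2083: 30 days (November has 30).
Dec 16, 2083 → Jan 16, 2084: 31 days (December has 31).
Jan 16, 2084 → Feb 16, 2084: 31 days (January has 31).
Feb 16, 2084 → Mar 16, 2084: 29 days (February has 29).
Mar 16, 2084 → Apr 16, 2084: 31 days (March has 31).
Apr 16, 2084 → May 16, 2084: 30 days (April has 30).
May 16, 2084 → Jun 16, 2084: 31 days (May has 31).
Jun 16, 2084 → Jul 16, 2084: 30 days (June has 30).
Jul 16, 2084 → Aug 16, 2084: 31 days (July has 31).
Aug 16, 2084 → Aug 20, 2084: 4 days.
Total: 3292 days.

3292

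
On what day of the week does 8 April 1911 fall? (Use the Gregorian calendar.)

Saturday

Doomsday rule: the anchor day for the 1900s is Wednesday. For year 11: 11÷12 = 0 r 11, and 11÷4 = 2, so 0+11+2 = 13.
Wednesday + 13 ≡ Tuesday — that's 1911's doomsday.
In April the doomsday date is Apr 4.
Apr 8 is 4 days after Apr 4; 4 mod 7 = 4, so Tuesday + 4 = Saturday.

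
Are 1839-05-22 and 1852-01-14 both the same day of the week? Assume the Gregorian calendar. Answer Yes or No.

Yes

From May 22, 1839 to Jan 14, 1852 is 4620 days.
4620 mod 7 = 0, so they are the same weekday.
(May 22, 1839 is a Wednesday; Jan 14, 1852 is a Wednesday.)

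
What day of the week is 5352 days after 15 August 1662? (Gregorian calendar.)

Aug 15, 1662 is a Tuesday.
5352 mod 7 = 4, so 5352 days after a Tuesday is Tuesday + 4 = Saturday.

Saturday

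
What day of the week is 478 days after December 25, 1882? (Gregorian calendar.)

Wednesday

First find the weekday of Dec 25, 1882. Doomsday rule: the anchor day for the 1800s is Friday. For year 82: 82÷12 = 6 r 10, and 10÷4 = 2, so 6+10+2 = 18.
Friday + 18 ≡ Tuesday — that's 1882's doomsday.
In December the doomsday date is Dec 12.
Dec 25 is 13 days after Dec 12; 13 mod 7 = 6, so Tuesday + 6 = Monday.
478 mod 7 = 2, so 478 days after a Monday is Monday + 2 = Wednesday.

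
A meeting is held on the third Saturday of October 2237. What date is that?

October 21, 2237

October 1, 2237 is a Sunday.
The first Saturday is therefore October 7 (6 days later).
The third Saturday is 7 + 2×7 = October 21.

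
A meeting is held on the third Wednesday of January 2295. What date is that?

January 16, 2295

January 1, 2295 is a Tuesday.
The first Wednesday is therefore January 2 (1 days later).
The third Wednesday is 2 + 2×7 = January 16.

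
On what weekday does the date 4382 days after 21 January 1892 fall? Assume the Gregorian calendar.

Thursday

First find the weekday of Jan 21, 1892. Doomsday rule: the anchor day for the 1800s is Friday. For year 92: 92÷12 = 7 r 8, and 8÷4 = 2, so 7+8+2 = 17.
Friday + 17 ≡ Monday — that's 1892's doomsday.
In January the doomsday date is Jan 4 (1892 is a leap year (divisible by 4)).
Jan 21 is 17 days after Jan 4; 17 mod 7 = 3, so Monday + 3 = Thursday.
4382 mod 7 = 0, so 4382 days after a Thursday is Thursday + 0 = Thursday.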